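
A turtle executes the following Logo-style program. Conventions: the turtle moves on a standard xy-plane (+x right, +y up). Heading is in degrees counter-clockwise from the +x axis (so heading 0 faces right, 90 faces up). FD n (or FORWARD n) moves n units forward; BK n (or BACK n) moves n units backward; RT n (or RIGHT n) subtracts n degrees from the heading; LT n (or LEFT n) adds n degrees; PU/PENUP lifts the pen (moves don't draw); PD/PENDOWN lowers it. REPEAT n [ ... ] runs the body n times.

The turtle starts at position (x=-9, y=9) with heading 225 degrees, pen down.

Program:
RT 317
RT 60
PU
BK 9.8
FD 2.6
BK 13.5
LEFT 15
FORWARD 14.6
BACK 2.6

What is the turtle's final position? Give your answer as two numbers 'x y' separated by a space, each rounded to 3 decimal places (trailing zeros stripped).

Executing turtle program step by step:
Start: pos=(-9,9), heading=225, pen down
RT 317: heading 225 -> 268
RT 60: heading 268 -> 208
PU: pen up
BK 9.8: (-9,9) -> (-0.347,13.601) [heading=208, move]
FD 2.6: (-0.347,13.601) -> (-2.643,12.38) [heading=208, move]
BK 13.5: (-2.643,12.38) -> (9.277,18.718) [heading=208, move]
LT 15: heading 208 -> 223
FD 14.6: (9.277,18.718) -> (-1.401,8.761) [heading=223, move]
BK 2.6: (-1.401,8.761) -> (0.501,10.534) [heading=223, move]
Final: pos=(0.501,10.534), heading=223, 0 segment(s) drawn

Answer: 0.501 10.534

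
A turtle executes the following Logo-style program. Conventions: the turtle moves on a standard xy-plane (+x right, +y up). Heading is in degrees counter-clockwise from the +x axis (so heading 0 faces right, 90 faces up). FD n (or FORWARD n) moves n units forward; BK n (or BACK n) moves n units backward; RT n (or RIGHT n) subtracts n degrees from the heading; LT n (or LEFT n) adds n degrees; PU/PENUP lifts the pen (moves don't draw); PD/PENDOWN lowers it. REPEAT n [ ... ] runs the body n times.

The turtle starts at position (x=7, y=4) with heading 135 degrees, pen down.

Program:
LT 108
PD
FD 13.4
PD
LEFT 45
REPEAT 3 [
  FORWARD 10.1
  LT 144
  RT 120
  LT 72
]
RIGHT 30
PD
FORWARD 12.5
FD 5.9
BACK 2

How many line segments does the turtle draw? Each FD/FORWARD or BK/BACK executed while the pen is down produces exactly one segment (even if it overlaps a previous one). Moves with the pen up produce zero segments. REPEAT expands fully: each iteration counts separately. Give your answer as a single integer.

Executing turtle program step by step:
Start: pos=(7,4), heading=135, pen down
LT 108: heading 135 -> 243
PD: pen down
FD 13.4: (7,4) -> (0.917,-7.939) [heading=243, draw]
PD: pen down
LT 45: heading 243 -> 288
REPEAT 3 [
  -- iteration 1/3 --
  FD 10.1: (0.917,-7.939) -> (4.038,-17.545) [heading=288, draw]
  LT 144: heading 288 -> 72
  RT 120: heading 72 -> 312
  LT 72: heading 312 -> 24
  -- iteration 2/3 --
  FD 10.1: (4.038,-17.545) -> (13.264,-13.437) [heading=24, draw]
  LT 144: heading 24 -> 168
  RT 120: heading 168 -> 48
  LT 72: heading 48 -> 120
  -- iteration 3/3 --
  FD 10.1: (13.264,-13.437) -> (8.214,-4.69) [heading=120, draw]
  LT 144: heading 120 -> 264
  RT 120: heading 264 -> 144
  LT 72: heading 144 -> 216
]
RT 30: heading 216 -> 186
PD: pen down
FD 12.5: (8.214,-4.69) -> (-4.217,-5.997) [heading=186, draw]
FD 5.9: (-4.217,-5.997) -> (-10.085,-6.614) [heading=186, draw]
BK 2: (-10.085,-6.614) -> (-8.096,-6.405) [heading=186, draw]
Final: pos=(-8.096,-6.405), heading=186, 7 segment(s) drawn
Segments drawn: 7

Answer: 7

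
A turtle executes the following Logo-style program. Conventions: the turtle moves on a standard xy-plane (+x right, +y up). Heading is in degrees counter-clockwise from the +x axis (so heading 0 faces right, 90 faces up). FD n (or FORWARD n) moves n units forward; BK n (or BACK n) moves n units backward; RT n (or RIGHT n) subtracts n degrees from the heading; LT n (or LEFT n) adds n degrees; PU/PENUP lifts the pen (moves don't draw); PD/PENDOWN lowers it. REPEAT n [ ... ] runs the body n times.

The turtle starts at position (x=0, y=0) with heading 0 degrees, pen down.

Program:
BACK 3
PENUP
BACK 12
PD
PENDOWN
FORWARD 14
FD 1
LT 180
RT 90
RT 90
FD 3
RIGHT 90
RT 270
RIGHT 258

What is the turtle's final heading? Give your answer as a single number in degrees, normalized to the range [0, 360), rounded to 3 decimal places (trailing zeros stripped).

Executing turtle program step by step:
Start: pos=(0,0), heading=0, pen down
BK 3: (0,0) -> (-3,0) [heading=0, draw]
PU: pen up
BK 12: (-3,0) -> (-15,0) [heading=0, move]
PD: pen down
PD: pen down
FD 14: (-15,0) -> (-1,0) [heading=0, draw]
FD 1: (-1,0) -> (0,0) [heading=0, draw]
LT 180: heading 0 -> 180
RT 90: heading 180 -> 90
RT 90: heading 90 -> 0
FD 3: (0,0) -> (3,0) [heading=0, draw]
RT 90: heading 0 -> 270
RT 270: heading 270 -> 0
RT 258: heading 0 -> 102
Final: pos=(3,0), heading=102, 4 segment(s) drawn

Answer: 102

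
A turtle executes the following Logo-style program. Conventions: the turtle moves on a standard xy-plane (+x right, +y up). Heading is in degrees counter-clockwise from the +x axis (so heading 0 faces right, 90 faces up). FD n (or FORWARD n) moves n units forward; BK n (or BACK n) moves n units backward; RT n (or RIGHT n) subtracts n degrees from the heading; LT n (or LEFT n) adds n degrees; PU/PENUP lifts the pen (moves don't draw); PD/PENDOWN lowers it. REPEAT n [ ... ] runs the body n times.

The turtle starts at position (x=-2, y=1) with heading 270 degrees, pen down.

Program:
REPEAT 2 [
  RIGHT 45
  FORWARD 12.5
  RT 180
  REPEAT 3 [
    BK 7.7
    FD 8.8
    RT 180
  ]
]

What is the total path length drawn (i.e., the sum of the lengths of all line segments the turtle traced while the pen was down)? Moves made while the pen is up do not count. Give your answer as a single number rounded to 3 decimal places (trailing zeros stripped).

Answer: 124

Derivation:
Executing turtle program step by step:
Start: pos=(-2,1), heading=270, pen down
REPEAT 2 [
  -- iteration 1/2 --
  RT 45: heading 270 -> 225
  FD 12.5: (-2,1) -> (-10.839,-7.839) [heading=225, draw]
  RT 180: heading 225 -> 45
  REPEAT 3 [
    -- iteration 1/3 --
    BK 7.7: (-10.839,-7.839) -> (-16.284,-13.284) [heading=45, draw]
    FD 8.8: (-16.284,-13.284) -> (-10.061,-7.061) [heading=45, draw]
    RT 180: heading 45 -> 225
    -- iteration 2/3 --
    BK 7.7: (-10.061,-7.061) -> (-4.616,-1.616) [heading=225, draw]
    FD 8.8: (-4.616,-1.616) -> (-10.839,-7.839) [heading=225, draw]
    RT 180: heading 225 -> 45
    -- iteration 3/3 --
    BK 7.7: (-10.839,-7.839) -> (-16.284,-13.284) [heading=45, draw]
    FD 8.8: (-16.284,-13.284) -> (-10.061,-7.061) [heading=45, draw]
    RT 180: heading 45 -> 225
  ]
  -- iteration 2/2 --
  RT 45: heading 225 -> 180
  FD 12.5: (-10.061,-7.061) -> (-22.561,-7.061) [heading=180, draw]
  RT 180: heading 180 -> 0
  REPEAT 3 [
    -- iteration 1/3 --
    BK 7.7: (-22.561,-7.061) -> (-30.261,-7.061) [heading=0, draw]
    FD 8.8: (-30.261,-7.061) -> (-21.461,-7.061) [heading=0, draw]
    RT 180: heading 0 -> 180
    -- iteration 2/3 --
    BK 7.7: (-21.461,-7.061) -> (-13.761,-7.061) [heading=180, draw]
    FD 8.8: (-13.761,-7.061) -> (-22.561,-7.061) [heading=180, draw]
    RT 180: heading 180 -> 0
    -- iteration 3/3 --
    BK 7.7: (-22.561,-7.061) -> (-30.261,-7.061) [heading=0, draw]
    FD 8.8: (-30.261,-7.061) -> (-21.461,-7.061) [heading=0, draw]
    RT 180: heading 0 -> 180
  ]
]
Final: pos=(-21.461,-7.061), heading=180, 14 segment(s) drawn

Segment lengths:
  seg 1: (-2,1) -> (-10.839,-7.839), length = 12.5
  seg 2: (-10.839,-7.839) -> (-16.284,-13.284), length = 7.7
  seg 3: (-16.284,-13.284) -> (-10.061,-7.061), length = 8.8
  seg 4: (-10.061,-7.061) -> (-4.616,-1.616), length = 7.7
  seg 5: (-4.616,-1.616) -> (-10.839,-7.839), length = 8.8
  seg 6: (-10.839,-7.839) -> (-16.284,-13.284), length = 7.7
  seg 7: (-16.284,-13.284) -> (-10.061,-7.061), length = 8.8
  seg 8: (-10.061,-7.061) -> (-22.561,-7.061), length = 12.5
  seg 9: (-22.561,-7.061) -> (-30.261,-7.061), length = 7.7
  seg 10: (-30.261,-7.061) -> (-21.461,-7.061), length = 8.8
  seg 11: (-21.461,-7.061) -> (-13.761,-7.061), length = 7.7
  seg 12: (-13.761,-7.061) -> (-22.561,-7.061), length = 8.8
  seg 13: (-22.561,-7.061) -> (-30.261,-7.061), length = 7.7
  seg 14: (-30.261,-7.061) -> (-21.461,-7.061), length = 8.8
Total = 124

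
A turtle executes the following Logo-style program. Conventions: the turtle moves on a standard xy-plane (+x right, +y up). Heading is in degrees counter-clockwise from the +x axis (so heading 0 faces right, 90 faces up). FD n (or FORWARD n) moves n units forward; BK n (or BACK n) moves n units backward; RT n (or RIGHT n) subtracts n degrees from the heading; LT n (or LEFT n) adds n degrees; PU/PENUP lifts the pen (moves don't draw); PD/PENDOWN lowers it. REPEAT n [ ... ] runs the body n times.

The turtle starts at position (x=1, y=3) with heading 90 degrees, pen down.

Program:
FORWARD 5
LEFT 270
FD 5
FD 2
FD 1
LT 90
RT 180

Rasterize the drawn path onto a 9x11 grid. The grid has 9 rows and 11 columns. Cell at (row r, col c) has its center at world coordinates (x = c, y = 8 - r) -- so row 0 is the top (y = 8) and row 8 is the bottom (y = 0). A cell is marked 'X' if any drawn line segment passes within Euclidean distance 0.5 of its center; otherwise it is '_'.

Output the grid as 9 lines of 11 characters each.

Answer: _XXXXXXXXX_
_X_________
_X_________
_X_________
_X_________
_X_________
___________
___________
___________

Derivation:
Segment 0: (1,3) -> (1,8)
Segment 1: (1,8) -> (6,8)
Segment 2: (6,8) -> (8,8)
Segment 3: (8,8) -> (9,8)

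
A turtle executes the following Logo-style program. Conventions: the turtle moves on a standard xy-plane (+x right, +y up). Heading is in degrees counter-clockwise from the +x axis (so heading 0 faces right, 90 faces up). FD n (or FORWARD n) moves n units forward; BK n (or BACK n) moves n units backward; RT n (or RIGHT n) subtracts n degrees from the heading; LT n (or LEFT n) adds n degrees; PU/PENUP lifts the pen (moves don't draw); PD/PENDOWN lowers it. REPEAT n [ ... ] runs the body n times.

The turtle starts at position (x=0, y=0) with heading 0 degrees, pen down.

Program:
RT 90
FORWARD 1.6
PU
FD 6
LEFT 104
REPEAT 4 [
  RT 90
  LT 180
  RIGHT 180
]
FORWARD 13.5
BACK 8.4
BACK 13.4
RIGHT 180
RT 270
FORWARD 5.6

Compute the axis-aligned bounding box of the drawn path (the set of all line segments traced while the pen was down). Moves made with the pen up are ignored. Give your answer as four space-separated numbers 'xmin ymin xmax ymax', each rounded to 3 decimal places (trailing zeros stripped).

Answer: 0 -1.6 0 0

Derivation:
Executing turtle program step by step:
Start: pos=(0,0), heading=0, pen down
RT 90: heading 0 -> 270
FD 1.6: (0,0) -> (0,-1.6) [heading=270, draw]
PU: pen up
FD 6: (0,-1.6) -> (0,-7.6) [heading=270, move]
LT 104: heading 270 -> 14
REPEAT 4 [
  -- iteration 1/4 --
  RT 90: heading 14 -> 284
  LT 180: heading 284 -> 104
  RT 180: heading 104 -> 284
  -- iteration 2/4 --
  RT 90: heading 284 -> 194
  LT 180: heading 194 -> 14
  RT 180: heading 14 -> 194
  -- iteration 3/4 --
  RT 90: heading 194 -> 104
  LT 180: heading 104 -> 284
  RT 180: heading 284 -> 104
  -- iteration 4/4 --
  RT 90: heading 104 -> 14
  LT 180: heading 14 -> 194
  RT 180: heading 194 -> 14
]
FD 13.5: (0,-7.6) -> (13.099,-4.334) [heading=14, move]
BK 8.4: (13.099,-4.334) -> (4.949,-6.366) [heading=14, move]
BK 13.4: (4.949,-6.366) -> (-8.053,-9.608) [heading=14, move]
RT 180: heading 14 -> 194
RT 270: heading 194 -> 284
FD 5.6: (-8.053,-9.608) -> (-6.699,-15.042) [heading=284, move]
Final: pos=(-6.699,-15.042), heading=284, 1 segment(s) drawn

Segment endpoints: x in {0, 0}, y in {-1.6, 0}
xmin=0, ymin=-1.6, xmax=0, ymax=0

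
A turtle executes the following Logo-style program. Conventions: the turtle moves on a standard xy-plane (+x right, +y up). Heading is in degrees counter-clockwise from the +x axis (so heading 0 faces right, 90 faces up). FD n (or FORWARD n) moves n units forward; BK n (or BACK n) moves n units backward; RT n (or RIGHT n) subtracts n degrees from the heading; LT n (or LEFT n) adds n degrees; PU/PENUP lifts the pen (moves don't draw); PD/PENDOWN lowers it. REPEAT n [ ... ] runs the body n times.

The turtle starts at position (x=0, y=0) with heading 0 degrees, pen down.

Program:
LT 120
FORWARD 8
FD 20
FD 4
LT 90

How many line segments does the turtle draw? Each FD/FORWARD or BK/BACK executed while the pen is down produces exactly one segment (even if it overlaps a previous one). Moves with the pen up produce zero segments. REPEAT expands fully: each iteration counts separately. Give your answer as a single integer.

Executing turtle program step by step:
Start: pos=(0,0), heading=0, pen down
LT 120: heading 0 -> 120
FD 8: (0,0) -> (-4,6.928) [heading=120, draw]
FD 20: (-4,6.928) -> (-14,24.249) [heading=120, draw]
FD 4: (-14,24.249) -> (-16,27.713) [heading=120, draw]
LT 90: heading 120 -> 210
Final: pos=(-16,27.713), heading=210, 3 segment(s) drawn
Segments drawn: 3

Answer: 3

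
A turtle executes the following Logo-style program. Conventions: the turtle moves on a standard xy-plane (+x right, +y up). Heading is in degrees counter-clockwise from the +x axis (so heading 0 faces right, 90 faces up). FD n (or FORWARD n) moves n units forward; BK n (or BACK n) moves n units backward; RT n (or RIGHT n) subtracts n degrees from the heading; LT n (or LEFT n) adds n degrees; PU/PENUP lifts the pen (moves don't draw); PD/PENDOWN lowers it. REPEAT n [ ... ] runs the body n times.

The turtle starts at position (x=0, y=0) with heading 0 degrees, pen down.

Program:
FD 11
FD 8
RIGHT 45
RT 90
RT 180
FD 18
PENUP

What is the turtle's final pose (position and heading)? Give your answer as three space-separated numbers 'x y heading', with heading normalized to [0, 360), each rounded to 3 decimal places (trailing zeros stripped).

Executing turtle program step by step:
Start: pos=(0,0), heading=0, pen down
FD 11: (0,0) -> (11,0) [heading=0, draw]
FD 8: (11,0) -> (19,0) [heading=0, draw]
RT 45: heading 0 -> 315
RT 90: heading 315 -> 225
RT 180: heading 225 -> 45
FD 18: (19,0) -> (31.728,12.728) [heading=45, draw]
PU: pen up
Final: pos=(31.728,12.728), heading=45, 3 segment(s) drawn

Answer: 31.728 12.728 45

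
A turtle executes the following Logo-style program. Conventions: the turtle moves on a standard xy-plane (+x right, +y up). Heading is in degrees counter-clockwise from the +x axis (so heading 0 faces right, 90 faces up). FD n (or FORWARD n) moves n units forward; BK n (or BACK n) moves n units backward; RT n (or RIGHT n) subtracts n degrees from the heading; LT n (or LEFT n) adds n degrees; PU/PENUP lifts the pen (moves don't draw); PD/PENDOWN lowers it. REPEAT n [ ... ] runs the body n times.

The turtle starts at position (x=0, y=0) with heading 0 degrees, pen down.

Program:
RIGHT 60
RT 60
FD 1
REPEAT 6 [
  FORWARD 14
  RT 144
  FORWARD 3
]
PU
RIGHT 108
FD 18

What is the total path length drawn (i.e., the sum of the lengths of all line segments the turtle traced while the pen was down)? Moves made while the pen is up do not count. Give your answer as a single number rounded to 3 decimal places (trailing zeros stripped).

Answer: 103

Derivation:
Executing turtle program step by step:
Start: pos=(0,0), heading=0, pen down
RT 60: heading 0 -> 300
RT 60: heading 300 -> 240
FD 1: (0,0) -> (-0.5,-0.866) [heading=240, draw]
REPEAT 6 [
  -- iteration 1/6 --
  FD 14: (-0.5,-0.866) -> (-7.5,-12.99) [heading=240, draw]
  RT 144: heading 240 -> 96
  FD 3: (-7.5,-12.99) -> (-7.814,-10.007) [heading=96, draw]
  -- iteration 2/6 --
  FD 14: (-7.814,-10.007) -> (-9.277,3.916) [heading=96, draw]
  RT 144: heading 96 -> 312
  FD 3: (-9.277,3.916) -> (-7.27,1.687) [heading=312, draw]
  -- iteration 3/6 --
  FD 14: (-7.27,1.687) -> (2.098,-8.717) [heading=312, draw]
  RT 144: heading 312 -> 168
  FD 3: (2.098,-8.717) -> (-0.836,-8.093) [heading=168, draw]
  -- iteration 4/6 --
  FD 14: (-0.836,-8.093) -> (-14.53,-5.182) [heading=168, draw]
  RT 144: heading 168 -> 24
  FD 3: (-14.53,-5.182) -> (-11.79,-3.962) [heading=24, draw]
  -- iteration 5/6 --
  FD 14: (-11.79,-3.962) -> (1,1.732) [heading=24, draw]
  RT 144: heading 24 -> 240
  FD 3: (1,1.732) -> (-0.5,-0.866) [heading=240, draw]
  -- iteration 6/6 --
  FD 14: (-0.5,-0.866) -> (-7.5,-12.99) [heading=240, draw]
  RT 144: heading 240 -> 96
  FD 3: (-7.5,-12.99) -> (-7.814,-10.007) [heading=96, draw]
]
PU: pen up
RT 108: heading 96 -> 348
FD 18: (-7.814,-10.007) -> (9.793,-13.749) [heading=348, move]
Final: pos=(9.793,-13.749), heading=348, 13 segment(s) drawn

Segment lengths:
  seg 1: (0,0) -> (-0.5,-0.866), length = 1
  seg 2: (-0.5,-0.866) -> (-7.5,-12.99), length = 14
  seg 3: (-7.5,-12.99) -> (-7.814,-10.007), length = 3
  seg 4: (-7.814,-10.007) -> (-9.277,3.916), length = 14
  seg 5: (-9.277,3.916) -> (-7.27,1.687), length = 3
  seg 6: (-7.27,1.687) -> (2.098,-8.717), length = 14
  seg 7: (2.098,-8.717) -> (-0.836,-8.093), length = 3
  seg 8: (-0.836,-8.093) -> (-14.53,-5.182), length = 14
  seg 9: (-14.53,-5.182) -> (-11.79,-3.962), length = 3
  seg 10: (-11.79,-3.962) -> (1,1.732), length = 14
  seg 11: (1,1.732) -> (-0.5,-0.866), length = 3
  seg 12: (-0.5,-0.866) -> (-7.5,-12.99), length = 14
  seg 13: (-7.5,-12.99) -> (-7.814,-10.007), length = 3
Total = 103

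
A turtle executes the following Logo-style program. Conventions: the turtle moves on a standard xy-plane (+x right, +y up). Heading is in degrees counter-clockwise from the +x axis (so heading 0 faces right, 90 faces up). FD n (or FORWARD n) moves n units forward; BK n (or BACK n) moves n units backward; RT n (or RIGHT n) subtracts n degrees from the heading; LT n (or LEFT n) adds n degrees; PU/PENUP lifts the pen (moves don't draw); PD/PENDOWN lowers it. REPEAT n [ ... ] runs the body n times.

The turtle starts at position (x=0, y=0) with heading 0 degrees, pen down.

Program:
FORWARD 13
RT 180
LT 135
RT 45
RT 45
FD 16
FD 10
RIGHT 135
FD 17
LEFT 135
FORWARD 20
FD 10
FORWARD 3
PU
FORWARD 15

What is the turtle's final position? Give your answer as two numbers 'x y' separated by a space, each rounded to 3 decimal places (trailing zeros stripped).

Answer: -39.326 -35.326

Derivation:
Executing turtle program step by step:
Start: pos=(0,0), heading=0, pen down
FD 13: (0,0) -> (13,0) [heading=0, draw]
RT 180: heading 0 -> 180
LT 135: heading 180 -> 315
RT 45: heading 315 -> 270
RT 45: heading 270 -> 225
FD 16: (13,0) -> (1.686,-11.314) [heading=225, draw]
FD 10: (1.686,-11.314) -> (-5.385,-18.385) [heading=225, draw]
RT 135: heading 225 -> 90
FD 17: (-5.385,-18.385) -> (-5.385,-1.385) [heading=90, draw]
LT 135: heading 90 -> 225
FD 20: (-5.385,-1.385) -> (-19.527,-15.527) [heading=225, draw]
FD 10: (-19.527,-15.527) -> (-26.598,-22.598) [heading=225, draw]
FD 3: (-26.598,-22.598) -> (-28.719,-24.719) [heading=225, draw]
PU: pen up
FD 15: (-28.719,-24.719) -> (-39.326,-35.326) [heading=225, move]
Final: pos=(-39.326,-35.326), heading=225, 7 segment(s) drawn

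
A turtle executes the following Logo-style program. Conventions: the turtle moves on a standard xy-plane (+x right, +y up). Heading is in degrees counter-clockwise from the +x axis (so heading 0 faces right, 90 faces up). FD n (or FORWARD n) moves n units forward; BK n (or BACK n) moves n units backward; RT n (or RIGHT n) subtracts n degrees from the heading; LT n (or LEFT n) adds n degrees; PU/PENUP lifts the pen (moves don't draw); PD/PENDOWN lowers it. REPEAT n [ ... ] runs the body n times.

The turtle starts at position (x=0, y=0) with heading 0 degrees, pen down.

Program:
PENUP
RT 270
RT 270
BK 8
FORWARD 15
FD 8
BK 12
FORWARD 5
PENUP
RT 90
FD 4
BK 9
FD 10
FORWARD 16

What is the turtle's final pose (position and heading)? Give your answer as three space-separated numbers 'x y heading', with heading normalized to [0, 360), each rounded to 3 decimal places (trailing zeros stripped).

Executing turtle program step by step:
Start: pos=(0,0), heading=0, pen down
PU: pen up
RT 270: heading 0 -> 90
RT 270: heading 90 -> 180
BK 8: (0,0) -> (8,0) [heading=180, move]
FD 15: (8,0) -> (-7,0) [heading=180, move]
FD 8: (-7,0) -> (-15,0) [heading=180, move]
BK 12: (-15,0) -> (-3,0) [heading=180, move]
FD 5: (-3,0) -> (-8,0) [heading=180, move]
PU: pen up
RT 90: heading 180 -> 90
FD 4: (-8,0) -> (-8,4) [heading=90, move]
BK 9: (-8,4) -> (-8,-5) [heading=90, move]
FD 10: (-8,-5) -> (-8,5) [heading=90, move]
FD 16: (-8,5) -> (-8,21) [heading=90, move]
Final: pos=(-8,21), heading=90, 0 segment(s) drawn

Answer: -8 21 90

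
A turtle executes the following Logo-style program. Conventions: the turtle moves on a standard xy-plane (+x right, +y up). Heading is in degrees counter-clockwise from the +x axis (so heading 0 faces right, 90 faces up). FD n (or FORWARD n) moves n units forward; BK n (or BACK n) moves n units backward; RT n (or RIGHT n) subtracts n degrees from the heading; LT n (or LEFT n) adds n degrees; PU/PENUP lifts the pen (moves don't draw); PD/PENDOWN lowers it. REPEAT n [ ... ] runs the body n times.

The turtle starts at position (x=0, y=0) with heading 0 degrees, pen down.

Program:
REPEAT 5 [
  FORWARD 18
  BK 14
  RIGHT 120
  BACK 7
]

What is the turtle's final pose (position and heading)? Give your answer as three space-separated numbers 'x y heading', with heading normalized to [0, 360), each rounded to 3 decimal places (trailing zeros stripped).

Executing turtle program step by step:
Start: pos=(0,0), heading=0, pen down
REPEAT 5 [
  -- iteration 1/5 --
  FD 18: (0,0) -> (18,0) [heading=0, draw]
  BK 14: (18,0) -> (4,0) [heading=0, draw]
  RT 120: heading 0 -> 240
  BK 7: (4,0) -> (7.5,6.062) [heading=240, draw]
  -- iteration 2/5 --
  FD 18: (7.5,6.062) -> (-1.5,-9.526) [heading=240, draw]
  BK 14: (-1.5,-9.526) -> (5.5,2.598) [heading=240, draw]
  RT 120: heading 240 -> 120
  BK 7: (5.5,2.598) -> (9,-3.464) [heading=120, draw]
  -- iteration 3/5 --
  FD 18: (9,-3.464) -> (0,12.124) [heading=120, draw]
  BK 14: (0,12.124) -> (7,0) [heading=120, draw]
  RT 120: heading 120 -> 0
  BK 7: (7,0) -> (0,0) [heading=0, draw]
  -- iteration 4/5 --
  FD 18: (0,0) -> (18,0) [heading=0, draw]
  BK 14: (18,0) -> (4,0) [heading=0, draw]
  RT 120: heading 0 -> 240
  BK 7: (4,0) -> (7.5,6.062) [heading=240, draw]
  -- iteration 5/5 --
  FD 18: (7.5,6.062) -> (-1.5,-9.526) [heading=240, draw]
  BK 14: (-1.5,-9.526) -> (5.5,2.598) [heading=240, draw]
  RT 120: heading 240 -> 120
  BK 7: (5.5,2.598) -> (9,-3.464) [heading=120, draw]
]
Final: pos=(9,-3.464), heading=120, 15 segment(s) drawn

Answer: 9 -3.464 120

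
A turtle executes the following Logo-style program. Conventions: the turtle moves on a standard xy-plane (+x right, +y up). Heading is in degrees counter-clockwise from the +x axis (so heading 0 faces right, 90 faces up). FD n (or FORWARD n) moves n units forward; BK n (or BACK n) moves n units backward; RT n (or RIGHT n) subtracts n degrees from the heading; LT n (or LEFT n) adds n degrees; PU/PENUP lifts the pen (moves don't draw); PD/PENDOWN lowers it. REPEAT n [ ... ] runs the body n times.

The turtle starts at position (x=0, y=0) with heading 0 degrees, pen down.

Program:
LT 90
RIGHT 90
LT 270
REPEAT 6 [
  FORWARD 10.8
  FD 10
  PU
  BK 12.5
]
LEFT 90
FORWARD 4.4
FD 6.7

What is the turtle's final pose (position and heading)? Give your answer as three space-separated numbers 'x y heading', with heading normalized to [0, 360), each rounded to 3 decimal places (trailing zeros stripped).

Executing turtle program step by step:
Start: pos=(0,0), heading=0, pen down
LT 90: heading 0 -> 90
RT 90: heading 90 -> 0
LT 270: heading 0 -> 270
REPEAT 6 [
  -- iteration 1/6 --
  FD 10.8: (0,0) -> (0,-10.8) [heading=270, draw]
  FD 10: (0,-10.8) -> (0,-20.8) [heading=270, draw]
  PU: pen up
  BK 12.5: (0,-20.8) -> (0,-8.3) [heading=270, move]
  -- iteration 2/6 --
  FD 10.8: (0,-8.3) -> (0,-19.1) [heading=270, move]
  FD 10: (0,-19.1) -> (0,-29.1) [heading=270, move]
  PU: pen up
  BK 12.5: (0,-29.1) -> (0,-16.6) [heading=270, move]
  -- iteration 3/6 --
  FD 10.8: (0,-16.6) -> (0,-27.4) [heading=270, move]
  FD 10: (0,-27.4) -> (0,-37.4) [heading=270, move]
  PU: pen up
  BK 12.5: (0,-37.4) -> (0,-24.9) [heading=270, move]
  -- iteration 4/6 --
  FD 10.8: (0,-24.9) -> (0,-35.7) [heading=270, move]
  FD 10: (0,-35.7) -> (0,-45.7) [heading=270, move]
  PU: pen up
  BK 12.5: (0,-45.7) -> (0,-33.2) [heading=270, move]
  -- iteration 5/6 --
  FD 10.8: (0,-33.2) -> (0,-44) [heading=270, move]
  FD 10: (0,-44) -> (0,-54) [heading=270, move]
  PU: pen up
  BK 12.5: (0,-54) -> (0,-41.5) [heading=270, move]
  -- iteration 6/6 --
  FD 10.8: (0,-41.5) -> (0,-52.3) [heading=270, move]
  FD 10: (0,-52.3) -> (0,-62.3) [heading=270, move]
  PU: pen up
  BK 12.5: (0,-62.3) -> (0,-49.8) [heading=270, move]
]
LT 90: heading 270 -> 0
FD 4.4: (0,-49.8) -> (4.4,-49.8) [heading=0, move]
FD 6.7: (4.4,-49.8) -> (11.1,-49.8) [heading=0, move]
Final: pos=(11.1,-49.8), heading=0, 2 segment(s) drawn

Answer: 11.1 -49.8 0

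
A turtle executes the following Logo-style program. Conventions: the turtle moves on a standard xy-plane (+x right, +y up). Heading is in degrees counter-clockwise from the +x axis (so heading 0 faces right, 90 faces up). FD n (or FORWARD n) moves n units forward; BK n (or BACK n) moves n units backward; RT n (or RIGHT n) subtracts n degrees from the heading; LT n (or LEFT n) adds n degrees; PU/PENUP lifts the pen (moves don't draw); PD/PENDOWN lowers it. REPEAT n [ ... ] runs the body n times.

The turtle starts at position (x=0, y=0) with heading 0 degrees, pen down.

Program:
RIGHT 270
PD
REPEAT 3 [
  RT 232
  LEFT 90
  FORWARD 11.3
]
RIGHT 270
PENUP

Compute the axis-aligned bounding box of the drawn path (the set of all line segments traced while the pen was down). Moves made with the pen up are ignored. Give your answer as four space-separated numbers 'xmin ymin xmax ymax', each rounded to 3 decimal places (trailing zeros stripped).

Executing turtle program step by step:
Start: pos=(0,0), heading=0, pen down
RT 270: heading 0 -> 90
PD: pen down
REPEAT 3 [
  -- iteration 1/3 --
  RT 232: heading 90 -> 218
  LT 90: heading 218 -> 308
  FD 11.3: (0,0) -> (6.957,-8.905) [heading=308, draw]
  -- iteration 2/3 --
  RT 232: heading 308 -> 76
  LT 90: heading 76 -> 166
  FD 11.3: (6.957,-8.905) -> (-4.007,-6.171) [heading=166, draw]
  -- iteration 3/3 --
  RT 232: heading 166 -> 294
  LT 90: heading 294 -> 24
  FD 11.3: (-4.007,-6.171) -> (6.316,-1.575) [heading=24, draw]
]
RT 270: heading 24 -> 114
PU: pen up
Final: pos=(6.316,-1.575), heading=114, 3 segment(s) drawn

Segment endpoints: x in {-4.007, 0, 6.316, 6.957}, y in {-8.905, -6.171, -1.575, 0}
xmin=-4.007, ymin=-8.905, xmax=6.957, ymax=0

Answer: -4.007 -8.905 6.957 0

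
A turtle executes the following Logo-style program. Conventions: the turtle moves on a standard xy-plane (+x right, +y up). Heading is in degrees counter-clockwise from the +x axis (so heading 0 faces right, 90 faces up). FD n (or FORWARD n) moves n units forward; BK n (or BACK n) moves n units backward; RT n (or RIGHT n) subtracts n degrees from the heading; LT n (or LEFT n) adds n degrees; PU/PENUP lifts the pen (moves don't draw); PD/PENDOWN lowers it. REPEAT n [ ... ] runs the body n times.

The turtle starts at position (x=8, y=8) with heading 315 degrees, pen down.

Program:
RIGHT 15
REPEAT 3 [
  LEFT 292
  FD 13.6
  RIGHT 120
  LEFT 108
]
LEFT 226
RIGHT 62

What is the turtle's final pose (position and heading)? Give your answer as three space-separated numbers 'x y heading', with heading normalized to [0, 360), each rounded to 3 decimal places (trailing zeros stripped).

Executing turtle program step by step:
Start: pos=(8,8), heading=315, pen down
RT 15: heading 315 -> 300
REPEAT 3 [
  -- iteration 1/3 --
  LT 292: heading 300 -> 232
  FD 13.6: (8,8) -> (-0.373,-2.717) [heading=232, draw]
  RT 120: heading 232 -> 112
  LT 108: heading 112 -> 220
  -- iteration 2/3 --
  LT 292: heading 220 -> 152
  FD 13.6: (-0.373,-2.717) -> (-12.381,3.668) [heading=152, draw]
  RT 120: heading 152 -> 32
  LT 108: heading 32 -> 140
  -- iteration 3/3 --
  LT 292: heading 140 -> 72
  FD 13.6: (-12.381,3.668) -> (-8.178,16.602) [heading=72, draw]
  RT 120: heading 72 -> 312
  LT 108: heading 312 -> 60
]
LT 226: heading 60 -> 286
RT 62: heading 286 -> 224
Final: pos=(-8.178,16.602), heading=224, 3 segment(s) drawn

Answer: -8.178 16.602 224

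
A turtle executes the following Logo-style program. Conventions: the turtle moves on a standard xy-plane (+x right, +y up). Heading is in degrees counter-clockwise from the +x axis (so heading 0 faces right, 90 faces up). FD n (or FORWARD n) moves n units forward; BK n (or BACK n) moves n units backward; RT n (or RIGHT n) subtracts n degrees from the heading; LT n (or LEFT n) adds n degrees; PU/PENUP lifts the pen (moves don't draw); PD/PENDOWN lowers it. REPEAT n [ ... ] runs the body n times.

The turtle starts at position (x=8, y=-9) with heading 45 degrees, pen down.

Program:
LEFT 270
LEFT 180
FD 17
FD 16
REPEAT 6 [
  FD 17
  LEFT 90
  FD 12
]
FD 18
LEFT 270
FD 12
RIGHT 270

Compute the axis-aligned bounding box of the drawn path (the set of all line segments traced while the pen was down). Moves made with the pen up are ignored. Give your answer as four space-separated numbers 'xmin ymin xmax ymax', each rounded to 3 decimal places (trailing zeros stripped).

Answer: -47.861 -23.849 8 26.355

Derivation:
Executing turtle program step by step:
Start: pos=(8,-9), heading=45, pen down
LT 270: heading 45 -> 315
LT 180: heading 315 -> 135
FD 17: (8,-9) -> (-4.021,3.021) [heading=135, draw]
FD 16: (-4.021,3.021) -> (-15.335,14.335) [heading=135, draw]
REPEAT 6 [
  -- iteration 1/6 --
  FD 17: (-15.335,14.335) -> (-27.355,26.355) [heading=135, draw]
  LT 90: heading 135 -> 225
  FD 12: (-27.355,26.355) -> (-35.841,17.87) [heading=225, draw]
  -- iteration 2/6 --
  FD 17: (-35.841,17.87) -> (-47.861,5.849) [heading=225, draw]
  LT 90: heading 225 -> 315
  FD 12: (-47.861,5.849) -> (-39.376,-2.636) [heading=315, draw]
  -- iteration 3/6 --
  FD 17: (-39.376,-2.636) -> (-27.355,-14.657) [heading=315, draw]
  LT 90: heading 315 -> 45
  FD 12: (-27.355,-14.657) -> (-18.87,-6.172) [heading=45, draw]
  -- iteration 4/6 --
  FD 17: (-18.87,-6.172) -> (-6.849,5.849) [heading=45, draw]
  LT 90: heading 45 -> 135
  FD 12: (-6.849,5.849) -> (-15.335,14.335) [heading=135, draw]
  -- iteration 5/6 --
  FD 17: (-15.335,14.335) -> (-27.355,26.355) [heading=135, draw]
  LT 90: heading 135 -> 225
  FD 12: (-27.355,26.355) -> (-35.841,17.87) [heading=225, draw]
  -- iteration 6/6 --
  FD 17: (-35.841,17.87) -> (-47.861,5.849) [heading=225, draw]
  LT 90: heading 225 -> 315
  FD 12: (-47.861,5.849) -> (-39.376,-2.636) [heading=315, draw]
]
FD 18: (-39.376,-2.636) -> (-26.648,-15.364) [heading=315, draw]
LT 270: heading 315 -> 225
FD 12: (-26.648,-15.364) -> (-35.134,-23.849) [heading=225, draw]
RT 270: heading 225 -> 315
Final: pos=(-35.134,-23.849), heading=315, 16 segment(s) drawn

Segment endpoints: x in {-47.861, -39.376, -39.376, -35.841, -35.134, -27.355, -27.355, -27.355, -26.648, -18.87, -15.335, -15.335, -6.849, -4.021, 8}, y in {-23.849, -15.364, -14.657, -9, -6.172, -2.636, -2.636, 3.021, 5.849, 5.849, 5.849, 14.335, 14.335, 17.87, 17.87, 26.355}
xmin=-47.861, ymin=-23.849, xmax=8, ymax=26.355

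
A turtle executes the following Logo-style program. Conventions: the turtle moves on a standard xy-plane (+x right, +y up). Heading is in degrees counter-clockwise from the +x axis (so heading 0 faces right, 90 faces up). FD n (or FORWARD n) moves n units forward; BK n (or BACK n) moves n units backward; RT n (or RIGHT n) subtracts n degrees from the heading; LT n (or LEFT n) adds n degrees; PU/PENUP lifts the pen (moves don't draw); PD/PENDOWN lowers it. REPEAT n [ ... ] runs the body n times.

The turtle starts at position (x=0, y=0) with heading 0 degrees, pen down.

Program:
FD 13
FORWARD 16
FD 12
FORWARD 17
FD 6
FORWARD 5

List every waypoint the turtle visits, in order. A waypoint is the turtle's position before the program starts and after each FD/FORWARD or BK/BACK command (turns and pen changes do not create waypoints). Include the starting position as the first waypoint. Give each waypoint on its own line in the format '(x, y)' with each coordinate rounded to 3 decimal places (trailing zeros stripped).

Executing turtle program step by step:
Start: pos=(0,0), heading=0, pen down
FD 13: (0,0) -> (13,0) [heading=0, draw]
FD 16: (13,0) -> (29,0) [heading=0, draw]
FD 12: (29,0) -> (41,0) [heading=0, draw]
FD 17: (41,0) -> (58,0) [heading=0, draw]
FD 6: (58,0) -> (64,0) [heading=0, draw]
FD 5: (64,0) -> (69,0) [heading=0, draw]
Final: pos=(69,0), heading=0, 6 segment(s) drawn
Waypoints (7 total):
(0, 0)
(13, 0)
(29, 0)
(41, 0)
(58, 0)
(64, 0)
(69, 0)

Answer: (0, 0)
(13, 0)
(29, 0)
(41, 0)
(58, 0)
(64, 0)
(69, 0)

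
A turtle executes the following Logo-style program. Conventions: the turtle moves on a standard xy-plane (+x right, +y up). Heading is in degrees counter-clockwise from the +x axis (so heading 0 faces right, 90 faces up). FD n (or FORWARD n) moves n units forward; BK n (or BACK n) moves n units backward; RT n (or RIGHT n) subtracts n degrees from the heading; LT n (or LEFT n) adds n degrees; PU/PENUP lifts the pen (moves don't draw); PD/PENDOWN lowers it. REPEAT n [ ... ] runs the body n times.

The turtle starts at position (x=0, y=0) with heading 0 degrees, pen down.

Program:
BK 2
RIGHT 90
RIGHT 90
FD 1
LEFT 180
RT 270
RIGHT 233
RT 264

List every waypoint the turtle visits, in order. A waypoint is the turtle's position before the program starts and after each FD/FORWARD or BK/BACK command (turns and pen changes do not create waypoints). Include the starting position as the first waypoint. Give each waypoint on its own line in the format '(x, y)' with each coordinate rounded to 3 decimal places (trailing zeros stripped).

Answer: (0, 0)
(-2, 0)
(-3, 0)

Derivation:
Executing turtle program step by step:
Start: pos=(0,0), heading=0, pen down
BK 2: (0,0) -> (-2,0) [heading=0, draw]
RT 90: heading 0 -> 270
RT 90: heading 270 -> 180
FD 1: (-2,0) -> (-3,0) [heading=180, draw]
LT 180: heading 180 -> 0
RT 270: heading 0 -> 90
RT 233: heading 90 -> 217
RT 264: heading 217 -> 313
Final: pos=(-3,0), heading=313, 2 segment(s) drawn
Waypoints (3 total):
(0, 0)
(-2, 0)
(-3, 0)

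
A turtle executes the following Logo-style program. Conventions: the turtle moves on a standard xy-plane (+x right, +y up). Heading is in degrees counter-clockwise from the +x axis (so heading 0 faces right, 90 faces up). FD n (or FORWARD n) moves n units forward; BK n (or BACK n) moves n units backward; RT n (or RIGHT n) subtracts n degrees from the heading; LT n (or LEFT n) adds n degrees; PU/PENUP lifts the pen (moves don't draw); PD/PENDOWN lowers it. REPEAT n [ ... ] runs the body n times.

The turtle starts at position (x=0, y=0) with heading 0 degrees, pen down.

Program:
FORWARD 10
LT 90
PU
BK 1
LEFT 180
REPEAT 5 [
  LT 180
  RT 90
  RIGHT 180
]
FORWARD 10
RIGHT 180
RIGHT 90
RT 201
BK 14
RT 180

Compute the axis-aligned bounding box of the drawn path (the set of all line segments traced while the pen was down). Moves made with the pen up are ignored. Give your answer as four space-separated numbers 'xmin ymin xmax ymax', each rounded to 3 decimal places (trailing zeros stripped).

Executing turtle program step by step:
Start: pos=(0,0), heading=0, pen down
FD 10: (0,0) -> (10,0) [heading=0, draw]
LT 90: heading 0 -> 90
PU: pen up
BK 1: (10,0) -> (10,-1) [heading=90, move]
LT 180: heading 90 -> 270
REPEAT 5 [
  -- iteration 1/5 --
  LT 180: heading 270 -> 90
  RT 90: heading 90 -> 0
  RT 180: heading 0 -> 180
  -- iteration 2/5 --
  LT 180: heading 180 -> 0
  RT 90: heading 0 -> 270
  RT 180: heading 270 -> 90
  -- iteration 3/5 --
  LT 180: heading 90 -> 270
  RT 90: heading 270 -> 180
  RT 180: heading 180 -> 0
  -- iteration 4/5 --
  LT 180: heading 0 -> 180
  RT 90: heading 180 -> 90
  RT 180: heading 90 -> 270
  -- iteration 5/5 --
  LT 180: heading 270 -> 90
  RT 90: heading 90 -> 0
  RT 180: heading 0 -> 180
]
FD 10: (10,-1) -> (0,-1) [heading=180, move]
RT 180: heading 180 -> 0
RT 90: heading 0 -> 270
RT 201: heading 270 -> 69
BK 14: (0,-1) -> (-5.017,-14.07) [heading=69, move]
RT 180: heading 69 -> 249
Final: pos=(-5.017,-14.07), heading=249, 1 segment(s) drawn

Segment endpoints: x in {0, 10}, y in {0}
xmin=0, ymin=0, xmax=10, ymax=0

Answer: 0 0 10 0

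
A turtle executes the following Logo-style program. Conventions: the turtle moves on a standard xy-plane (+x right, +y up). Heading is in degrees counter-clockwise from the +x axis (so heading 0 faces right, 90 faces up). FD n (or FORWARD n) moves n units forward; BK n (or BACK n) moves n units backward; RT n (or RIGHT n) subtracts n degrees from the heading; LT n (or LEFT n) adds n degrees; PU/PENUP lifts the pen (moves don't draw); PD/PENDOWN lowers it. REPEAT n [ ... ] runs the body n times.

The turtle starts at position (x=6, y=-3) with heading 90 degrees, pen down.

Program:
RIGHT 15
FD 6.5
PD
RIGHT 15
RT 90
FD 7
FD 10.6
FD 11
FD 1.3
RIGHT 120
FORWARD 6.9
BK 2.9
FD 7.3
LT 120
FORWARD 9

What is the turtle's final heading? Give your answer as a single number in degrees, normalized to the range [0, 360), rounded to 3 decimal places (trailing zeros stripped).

Answer: 330

Derivation:
Executing turtle program step by step:
Start: pos=(6,-3), heading=90, pen down
RT 15: heading 90 -> 75
FD 6.5: (6,-3) -> (7.682,3.279) [heading=75, draw]
PD: pen down
RT 15: heading 75 -> 60
RT 90: heading 60 -> 330
FD 7: (7.682,3.279) -> (13.745,-0.221) [heading=330, draw]
FD 10.6: (13.745,-0.221) -> (22.924,-5.521) [heading=330, draw]
FD 11: (22.924,-5.521) -> (32.451,-11.021) [heading=330, draw]
FD 1.3: (32.451,-11.021) -> (33.576,-11.671) [heading=330, draw]
RT 120: heading 330 -> 210
FD 6.9: (33.576,-11.671) -> (27.601,-15.121) [heading=210, draw]
BK 2.9: (27.601,-15.121) -> (30.112,-13.671) [heading=210, draw]
FD 7.3: (30.112,-13.671) -> (23.79,-17.321) [heading=210, draw]
LT 120: heading 210 -> 330
FD 9: (23.79,-17.321) -> (31.585,-21.821) [heading=330, draw]
Final: pos=(31.585,-21.821), heading=330, 9 segment(s) drawn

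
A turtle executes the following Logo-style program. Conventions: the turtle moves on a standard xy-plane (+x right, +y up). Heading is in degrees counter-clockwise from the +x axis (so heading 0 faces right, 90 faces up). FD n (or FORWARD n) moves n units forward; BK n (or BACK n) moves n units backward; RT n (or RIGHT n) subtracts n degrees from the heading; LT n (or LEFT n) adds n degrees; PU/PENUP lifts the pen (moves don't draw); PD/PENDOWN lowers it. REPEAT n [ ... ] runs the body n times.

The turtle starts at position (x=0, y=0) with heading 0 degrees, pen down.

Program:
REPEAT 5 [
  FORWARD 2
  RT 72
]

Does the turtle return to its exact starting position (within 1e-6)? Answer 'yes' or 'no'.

Executing turtle program step by step:
Start: pos=(0,0), heading=0, pen down
REPEAT 5 [
  -- iteration 1/5 --
  FD 2: (0,0) -> (2,0) [heading=0, draw]
  RT 72: heading 0 -> 288
  -- iteration 2/5 --
  FD 2: (2,0) -> (2.618,-1.902) [heading=288, draw]
  RT 72: heading 288 -> 216
  -- iteration 3/5 --
  FD 2: (2.618,-1.902) -> (1,-3.078) [heading=216, draw]
  RT 72: heading 216 -> 144
  -- iteration 4/5 --
  FD 2: (1,-3.078) -> (-0.618,-1.902) [heading=144, draw]
  RT 72: heading 144 -> 72
  -- iteration 5/5 --
  FD 2: (-0.618,-1.902) -> (0,0) [heading=72, draw]
  RT 72: heading 72 -> 0
]
Final: pos=(0,0), heading=0, 5 segment(s) drawn

Start position: (0, 0)
Final position: (0, 0)
Distance = 0; < 1e-6 -> CLOSED

Answer: yes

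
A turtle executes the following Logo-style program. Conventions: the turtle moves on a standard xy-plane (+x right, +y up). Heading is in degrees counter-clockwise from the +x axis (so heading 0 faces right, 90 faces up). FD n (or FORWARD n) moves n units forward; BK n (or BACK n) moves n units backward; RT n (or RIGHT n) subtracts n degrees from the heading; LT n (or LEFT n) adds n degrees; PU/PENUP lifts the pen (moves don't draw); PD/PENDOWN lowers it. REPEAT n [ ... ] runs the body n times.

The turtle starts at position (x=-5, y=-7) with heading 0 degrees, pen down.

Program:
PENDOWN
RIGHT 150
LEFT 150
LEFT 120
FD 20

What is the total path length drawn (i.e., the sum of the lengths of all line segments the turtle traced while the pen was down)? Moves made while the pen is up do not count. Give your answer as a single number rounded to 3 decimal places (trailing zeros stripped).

Executing turtle program step by step:
Start: pos=(-5,-7), heading=0, pen down
PD: pen down
RT 150: heading 0 -> 210
LT 150: heading 210 -> 0
LT 120: heading 0 -> 120
FD 20: (-5,-7) -> (-15,10.321) [heading=120, draw]
Final: pos=(-15,10.321), heading=120, 1 segment(s) drawn

Segment lengths:
  seg 1: (-5,-7) -> (-15,10.321), length = 20
Total = 20

Answer: 20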